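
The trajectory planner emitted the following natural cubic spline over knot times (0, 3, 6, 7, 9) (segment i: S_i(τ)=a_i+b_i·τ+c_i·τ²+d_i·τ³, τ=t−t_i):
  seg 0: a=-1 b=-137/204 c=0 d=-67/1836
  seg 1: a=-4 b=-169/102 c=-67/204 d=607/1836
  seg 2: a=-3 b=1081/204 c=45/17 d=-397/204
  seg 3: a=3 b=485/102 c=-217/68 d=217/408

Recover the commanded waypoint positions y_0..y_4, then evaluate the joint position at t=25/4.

y_0=-1 y_1=-4 y_2=-3 y_3=3 y_4=4
S(25/4) = -6703/4352

y_0 = S_0(0) = a_0 = -1
y_1 = S_1(0) = a_1 = -4
y_2 = S_2(0) = a_2 = -3
y_3 = S_3(0) = a_3 = 3
y_4 = S_3(2) = 4
t_q=25/4 is in segment 2 (τ=1/4); S_2(τ)=-6703/4352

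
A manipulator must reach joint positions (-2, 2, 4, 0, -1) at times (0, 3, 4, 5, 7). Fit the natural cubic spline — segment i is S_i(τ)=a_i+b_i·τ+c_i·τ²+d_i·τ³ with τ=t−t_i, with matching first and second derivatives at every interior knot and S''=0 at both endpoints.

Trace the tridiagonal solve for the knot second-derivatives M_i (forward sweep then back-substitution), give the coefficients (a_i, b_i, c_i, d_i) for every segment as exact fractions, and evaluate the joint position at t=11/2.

Δ: Δ0=4/3, Δ1=2, Δ2=-4, Δ3=-1/2
row 1: diag=8, rhs=4; c'=1/8, d'=1/2
row 2: denom=4−1·1/8=31/8; d'=(-36−1·1/2)/(31/8)=-292/31
row 3: denom=6−1·8/31=178/31; d'=(21−1·-292/31)/(178/31)=943/178
back: M3=943/178
back: M2=-292/31−8/31·943/178=-960/89
back: M1=1/2−1/8·-960/89=329/178
M: M0=0, M1=329/178, M2=-960/89, M3=943/178, M4=0
seg 0: a=-2, c=M0/2=0, d=(M1−M0)/(6·3)=329/3204, b=Δ0−h0·(2M0+M1)/6=437/1068
seg 1: a=2, c=M1/2=329/356, d=(M2−M1)/(6·1)=-2249/1068, b=Δ1−h1·(2M1+M2)/6=1699/534
seg 2: a=4, c=M2/2=-480/89, d=(M3−M2)/(6·1)=2863/1068, b=Δ2−h2·(2M2+M3)/6=-1375/1068
seg 3: a=0, c=M3/2=943/356, d=(M4−M3)/(6·2)=-943/2136, b=Δ3−h3·(2M3+M4)/6=-2153/534
t_q=11/2 → seg 3, τ=1/2; S=0+-2153/534·τ+943/356·τ²+-943/2136·τ³=-8025/5696

  seg 0: a=-2 b=437/1068 c=0 d=329/3204
  seg 1: a=2 b=1699/534 c=329/356 d=-2249/1068
  seg 2: a=4 b=-1375/1068 c=-480/89 d=2863/1068
  seg 3: a=0 b=-2153/534 c=943/356 d=-943/2136
S(11/2) = -8025/5696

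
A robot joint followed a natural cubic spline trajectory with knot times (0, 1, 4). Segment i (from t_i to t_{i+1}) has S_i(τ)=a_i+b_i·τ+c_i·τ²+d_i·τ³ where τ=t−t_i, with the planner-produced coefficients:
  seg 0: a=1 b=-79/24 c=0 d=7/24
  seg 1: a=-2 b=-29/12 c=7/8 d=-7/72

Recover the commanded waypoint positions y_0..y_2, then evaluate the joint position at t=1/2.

y_0 = S_0(0) = a_0 = 1
y_1 = S_1(0) = a_1 = -2
y_2 = S_1(3) = -4
t_q=1/2 is in segment 0 (τ=1/2); S_0(τ)=-39/64

y_0=1 y_1=-2 y_2=-4
S(1/2) = -39/64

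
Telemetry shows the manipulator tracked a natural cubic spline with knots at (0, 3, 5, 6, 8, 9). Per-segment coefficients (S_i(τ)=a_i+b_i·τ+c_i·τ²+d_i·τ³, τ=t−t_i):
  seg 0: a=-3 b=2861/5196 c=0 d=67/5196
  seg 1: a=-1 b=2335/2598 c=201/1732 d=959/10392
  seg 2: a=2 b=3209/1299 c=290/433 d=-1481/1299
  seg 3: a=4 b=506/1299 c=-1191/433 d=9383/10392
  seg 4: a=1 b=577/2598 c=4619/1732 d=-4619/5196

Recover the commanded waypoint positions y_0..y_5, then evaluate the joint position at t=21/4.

y_0 = S_0(0) = a_0 = -3
y_1 = S_1(0) = a_1 = -1
y_2 = S_2(0) = a_2 = 2
y_3 = S_3(0) = a_3 = 4
y_4 = S_4(0) = a_4 = 1
y_5 = S_4(1) = 3
t_q=21/4 is in segment 2 (τ=1/4); S_2(τ)=73205/27712

y_0=-3 y_1=-1 y_2=2 y_3=4 y_4=1 y_5=3
S(21/4) = 73205/27712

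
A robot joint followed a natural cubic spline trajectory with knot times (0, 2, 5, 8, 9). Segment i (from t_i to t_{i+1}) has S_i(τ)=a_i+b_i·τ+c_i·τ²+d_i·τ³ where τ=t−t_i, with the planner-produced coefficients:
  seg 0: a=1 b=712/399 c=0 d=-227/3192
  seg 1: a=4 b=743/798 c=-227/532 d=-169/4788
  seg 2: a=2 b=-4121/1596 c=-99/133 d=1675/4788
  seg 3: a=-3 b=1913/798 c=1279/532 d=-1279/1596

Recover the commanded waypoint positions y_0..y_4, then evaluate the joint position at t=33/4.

y_0 = S_0(0) = a_0 = 1
y_1 = S_1(0) = a_1 = 4
y_2 = S_2(0) = a_2 = 2
y_3 = S_3(0) = a_3 = -3
y_4 = S_3(1) = 1
t_q=33/4 is in segment 3 (τ=1/4); S_3(τ)=-11007/4864

y_0=1 y_1=4 y_2=2 y_3=-3 y_4=1
S(33/4) = -11007/4864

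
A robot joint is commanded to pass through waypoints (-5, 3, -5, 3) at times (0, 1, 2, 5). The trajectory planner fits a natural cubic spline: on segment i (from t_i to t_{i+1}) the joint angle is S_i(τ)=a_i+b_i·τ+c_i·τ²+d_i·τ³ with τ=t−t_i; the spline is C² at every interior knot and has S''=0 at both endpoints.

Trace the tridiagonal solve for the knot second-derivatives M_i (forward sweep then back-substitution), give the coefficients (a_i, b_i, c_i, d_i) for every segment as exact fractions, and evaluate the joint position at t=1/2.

Δ: Δ0=8, Δ1=-8, Δ2=8/3
row 1: diag=4, rhs=-96; c'=1/4, d'=-24
row 2: denom=8−1·1/4=31/4; d'=(64−1·-24)/(31/4)=352/31
back: M2=352/31
back: M1=-24−1/4·352/31=-832/31
M: M0=0, M1=-832/31, M2=352/31, M3=0
seg 0: a=-5, c=M0/2=0, d=(M1−M0)/(6·1)=-416/93, b=Δ0−h0·(2M0+M1)/6=1160/93
seg 1: a=3, c=M1/2=-416/31, d=(M2−M1)/(6·1)=592/93, b=Δ1−h1·(2M1+M2)/6=-88/93
seg 2: a=-5, c=M2/2=176/31, d=(M3−M2)/(6·3)=-176/279, b=Δ2−h2·(2M2+M3)/6=-808/93
t_q=1/2 → seg 0, τ=1/2; S=-5+1160/93·τ+0·τ²+-416/93·τ³=21/31

  seg 0: a=-5 b=1160/93 c=0 d=-416/93
  seg 1: a=3 b=-88/93 c=-416/31 d=592/93
  seg 2: a=-5 b=-808/93 c=176/31 d=-176/279
S(1/2) = 21/31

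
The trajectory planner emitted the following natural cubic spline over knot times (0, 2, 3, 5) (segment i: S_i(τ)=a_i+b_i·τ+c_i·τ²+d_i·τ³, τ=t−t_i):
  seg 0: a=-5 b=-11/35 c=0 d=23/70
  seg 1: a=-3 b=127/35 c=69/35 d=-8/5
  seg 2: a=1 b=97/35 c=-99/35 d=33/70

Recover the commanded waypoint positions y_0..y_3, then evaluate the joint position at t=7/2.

y_0=-5 y_1=-3 y_2=1 y_3=-1
S(7/2) = 139/80

y_0 = S_0(0) = a_0 = -5
y_1 = S_1(0) = a_1 = -3
y_2 = S_2(0) = a_2 = 1
y_3 = S_2(2) = -1
t_q=7/2 is in segment 2 (τ=1/2); S_2(τ)=139/80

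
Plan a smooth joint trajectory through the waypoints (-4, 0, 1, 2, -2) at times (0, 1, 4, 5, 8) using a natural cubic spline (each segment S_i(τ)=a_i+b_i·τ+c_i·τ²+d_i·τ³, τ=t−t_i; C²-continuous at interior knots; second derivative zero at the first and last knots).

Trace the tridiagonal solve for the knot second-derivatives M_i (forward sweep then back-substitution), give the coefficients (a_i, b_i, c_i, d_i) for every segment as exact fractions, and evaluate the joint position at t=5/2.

  seg 0: a=-4 b=991/216 c=0 d=-127/216
  seg 1: a=0 b=305/108 c=-127/72 d=605/1944
  seg 2: a=1 b=139/216 c=28/27 d=-49/72
  seg 3: a=2 b=73/108 c=-217/216 d=217/1944
S(5/2) = 253/192

Δ: Δ0=4, Δ1=1/3, Δ2=1, Δ3=-4/3
row 1: diag=8, rhs=-22; c'=3/8, d'=-11/4
row 2: denom=8−3·3/8=55/8; d'=(4−3·-11/4)/(55/8)=98/55
row 3: denom=8−1·8/55=432/55; d'=(-14−1·98/55)/(432/55)=-217/108
back: M3=-217/108
back: M2=98/55−8/55·-217/108=56/27
back: M1=-11/4−3/8·56/27=-127/36
M: M0=0, M1=-127/36, M2=56/27, M3=-217/108, M4=0
seg 0: a=-4, c=M0/2=0, d=(M1−M0)/(6·1)=-127/216, b=Δ0−h0·(2M0+M1)/6=991/216
seg 1: a=0, c=M1/2=-127/72, d=(M2−M1)/(6·3)=605/1944, b=Δ1−h1·(2M1+M2)/6=305/108
seg 2: a=1, c=M2/2=28/27, d=(M3−M2)/(6·1)=-49/72, b=Δ2−h2·(2M2+M3)/6=139/216
seg 3: a=2, c=M3/2=-217/216, d=(M4−M3)/(6·3)=217/1944, b=Δ3−h3·(2M3+M4)/6=73/108
t_q=5/2 → seg 1, τ=3/2; S=0+305/108·τ+-127/72·τ²+605/1944·τ³=253/192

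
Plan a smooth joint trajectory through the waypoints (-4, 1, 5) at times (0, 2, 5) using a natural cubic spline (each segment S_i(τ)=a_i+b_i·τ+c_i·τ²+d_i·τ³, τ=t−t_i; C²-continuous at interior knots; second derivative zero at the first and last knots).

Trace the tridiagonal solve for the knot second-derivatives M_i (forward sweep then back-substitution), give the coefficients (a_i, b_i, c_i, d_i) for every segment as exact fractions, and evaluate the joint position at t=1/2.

Δ: Δ0=5/2, Δ1=4/3
row 1: diag=10, rhs=-7; c'=3/10, d'=-7/10
back: M1=-7/10
M: M0=0, M1=-7/10, M2=0
seg 0: a=-4, c=M0/2=0, d=(M1−M0)/(6·2)=-7/120, b=Δ0−h0·(2M0+M1)/6=41/15
seg 1: a=1, c=M1/2=-7/20, d=(M2−M1)/(6·3)=7/180, b=Δ1−h1·(2M1+M2)/6=61/30
t_q=1/2 → seg 0, τ=1/2; S=-4+41/15·τ+0·τ²+-7/120·τ³=-169/64

  seg 0: a=-4 b=41/15 c=0 d=-7/120
  seg 1: a=1 b=61/30 c=-7/20 d=7/180
S(1/2) = -169/64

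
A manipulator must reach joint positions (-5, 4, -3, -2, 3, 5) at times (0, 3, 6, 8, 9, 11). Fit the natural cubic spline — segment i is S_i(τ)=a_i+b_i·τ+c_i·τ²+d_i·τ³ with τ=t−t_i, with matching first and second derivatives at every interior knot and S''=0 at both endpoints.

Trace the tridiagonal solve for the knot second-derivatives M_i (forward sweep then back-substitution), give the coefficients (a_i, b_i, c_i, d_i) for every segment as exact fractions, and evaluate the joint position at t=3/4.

  seg 0: a=-5 b=32683/7194 c=0 d=-11101/64746
  seg 1: a=4 b=-310/3597 c=-11101/7194 d=17137/64746
  seg 2: a=-3 b=-15815/7194 c=1006/1199 d=1835/7194
  seg 3: a=-2 b=2759/654 c=2841/1199 d=-11425/7194
  seg 4: a=3 b=15083/3597 c=-5743/2398 d=5743/14388
S(3/4) = -255533/153472

Δ: Δ0=3, Δ1=-7/3, Δ2=1/2, Δ3=5, Δ4=1
row 1: diag=12, rhs=-32; c'=1/4, d'=-8/3
row 2: denom=10−3·1/4=37/4; d'=(17−3·-8/3)/(37/4)=100/37
row 3: denom=6−2·8/37=206/37; d'=(27−2·100/37)/(206/37)=799/206
row 4: denom=6−1·37/206=1199/206; d'=(-24−1·799/206)/(1199/206)=-5743/1199
back: M4=-5743/1199
back: M3=799/206−37/206·-5743/1199=5682/1199
back: M2=100/37−8/37·5682/1199=2012/1199
back: M1=-8/3−1/4·2012/1199=-11101/3597
M: M0=0, M1=-11101/3597, M2=2012/1199, M3=5682/1199, M4=-5743/1199, M5=0
seg 0: a=-5, c=M0/2=0, d=(M1−M0)/(6·3)=-11101/64746, b=Δ0−h0·(2M0+M1)/6=32683/7194
seg 1: a=4, c=M1/2=-11101/7194, d=(M2−M1)/(6·3)=17137/64746, b=Δ1−h1·(2M1+M2)/6=-310/3597
seg 2: a=-3, c=M2/2=1006/1199, d=(M3−M2)/(6·2)=1835/7194, b=Δ2−h2·(2M2+M3)/6=-15815/7194
seg 3: a=-2, c=M3/2=2841/1199, d=(M4−M3)/(6·1)=-11425/7194, b=Δ3−h3·(2M3+M4)/6=2759/654
seg 4: a=3, c=M4/2=-5743/2398, d=(M5−M4)/(6·2)=5743/14388, b=Δ4−h4·(2M4+M5)/6=15083/3597
t_q=3/4 → seg 0, τ=3/4; S=-5+32683/7194·τ+0·τ²+-11101/64746·τ³=-255533/153472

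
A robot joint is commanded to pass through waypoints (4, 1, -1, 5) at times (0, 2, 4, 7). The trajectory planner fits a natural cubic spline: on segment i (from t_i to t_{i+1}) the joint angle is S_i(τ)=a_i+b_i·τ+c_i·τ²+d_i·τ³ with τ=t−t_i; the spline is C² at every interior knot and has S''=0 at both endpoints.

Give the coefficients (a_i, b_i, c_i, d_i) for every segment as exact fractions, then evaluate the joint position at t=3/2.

  seg 0: a=4 b=-28/19 c=0 d=-1/152
  seg 1: a=1 b=-59/38 c=-3/76 d=3/19
  seg 2: a=-1 b=7/38 c=69/76 d=-23/228
S(3/2) = 2149/1216

Δ: Δ0=-3/2, Δ1=-1, Δ2=2
row 1: diag=8, rhs=3; c'=1/4, d'=3/8
row 2: denom=10−2·1/4=19/2; d'=(18−2·3/8)/(19/2)=69/38
back: M2=69/38
back: M1=3/8−1/4·69/38=-3/38
M: M0=0, M1=-3/38, M2=69/38, M3=0
seg 0: a=4, c=M0/2=0, d=(M1−M0)/(6·2)=-1/152, b=Δ0−h0·(2M0+M1)/6=-28/19
seg 1: a=1, c=M1/2=-3/76, d=(M2−M1)/(6·2)=3/19, b=Δ1−h1·(2M1+M2)/6=-59/38
seg 2: a=-1, c=M2/2=69/76, d=(M3−M2)/(6·3)=-23/228, b=Δ2−h2·(2M2+M3)/6=7/38
t_q=3/2 → seg 0, τ=3/2; S=4+-28/19·τ+0·τ²+-1/152·τ³=2149/1216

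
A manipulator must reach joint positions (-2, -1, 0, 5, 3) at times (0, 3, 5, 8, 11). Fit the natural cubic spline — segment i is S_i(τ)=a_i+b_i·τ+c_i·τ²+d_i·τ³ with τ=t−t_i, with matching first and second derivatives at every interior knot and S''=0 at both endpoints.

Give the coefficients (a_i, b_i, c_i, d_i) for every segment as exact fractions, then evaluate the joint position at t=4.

  seg 0: a=-2 b=283/708 c=0 d=-47/6372
  seg 1: a=-1 b=71/354 c=-47/708 d=51/472
  seg 2: a=0 b=218/177 c=103/177 d=-232/1593
  seg 3: a=5 b=140/177 c=-43/59 d=43/531
S(4) = -1073/1416

Δ: Δ0=1/3, Δ1=1/2, Δ2=5/3, Δ3=-2/3
row 1: diag=10, rhs=1; c'=1/5, d'=1/10
row 2: denom=10−2·1/5=48/5; d'=(7−2·1/10)/(48/5)=17/24
row 3: denom=12−3·5/16=177/16; d'=(-14−3·17/24)/(177/16)=-86/59
back: M3=-86/59
back: M2=17/24−5/16·-86/59=206/177
back: M1=1/10−1/5·206/177=-47/354
M: M0=0, M1=-47/354, M2=206/177, M3=-86/59, M4=0
seg 0: a=-2, c=M0/2=0, d=(M1−M0)/(6·3)=-47/6372, b=Δ0−h0·(2M0+M1)/6=283/708
seg 1: a=-1, c=M1/2=-47/708, d=(M2−M1)/(6·2)=51/472, b=Δ1−h1·(2M1+M2)/6=71/354
seg 2: a=0, c=M2/2=103/177, d=(M3−M2)/(6·3)=-232/1593, b=Δ2−h2·(2M2+M3)/6=218/177
seg 3: a=5, c=M3/2=-43/59, d=(M4−M3)/(6·3)=43/531, b=Δ3−h3·(2M3+M4)/6=140/177
t_q=4 → seg 1, τ=1; S=-1+71/354·τ+-47/708·τ²+51/472·τ³=-1073/1416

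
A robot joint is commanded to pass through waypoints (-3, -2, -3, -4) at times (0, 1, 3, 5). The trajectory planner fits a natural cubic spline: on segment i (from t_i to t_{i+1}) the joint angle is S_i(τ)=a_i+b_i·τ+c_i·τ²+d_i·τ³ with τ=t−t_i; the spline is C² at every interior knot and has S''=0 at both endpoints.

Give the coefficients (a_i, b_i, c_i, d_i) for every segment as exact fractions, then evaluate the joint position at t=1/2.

Δ: Δ0=1, Δ1=-1/2, Δ2=-1/2
row 1: diag=6, rhs=-9; c'=1/3, d'=-3/2
row 2: denom=8−2·1/3=22/3; d'=(0−2·-3/2)/(22/3)=9/22
back: M2=9/22
back: M1=-3/2−1/3·9/22=-18/11
M: M0=0, M1=-18/11, M2=9/22, M3=0
seg 0: a=-3, c=M0/2=0, d=(M1−M0)/(6·1)=-3/11, b=Δ0−h0·(2M0+M1)/6=14/11
seg 1: a=-2, c=M1/2=-9/11, d=(M2−M1)/(6·2)=15/88, b=Δ1−h1·(2M1+M2)/6=5/11
seg 2: a=-3, c=M2/2=9/44, d=(M3−M2)/(6·2)=-3/88, b=Δ2−h2·(2M2+M3)/6=-17/22
t_q=1/2 → seg 0, τ=1/2; S=-3+14/11·τ+0·τ²+-3/11·τ³=-211/88

  seg 0: a=-3 b=14/11 c=0 d=-3/11
  seg 1: a=-2 b=5/11 c=-9/11 d=15/88
  seg 2: a=-3 b=-17/22 c=9/44 d=-3/88
S(1/2) = -211/88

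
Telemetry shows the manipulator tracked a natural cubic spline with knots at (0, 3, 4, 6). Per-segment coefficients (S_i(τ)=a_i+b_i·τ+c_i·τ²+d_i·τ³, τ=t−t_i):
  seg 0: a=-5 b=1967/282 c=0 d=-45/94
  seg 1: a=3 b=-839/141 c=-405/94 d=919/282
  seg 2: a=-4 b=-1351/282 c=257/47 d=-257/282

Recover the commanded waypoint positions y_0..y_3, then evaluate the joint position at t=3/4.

y_0=-5 y_1=3 y_2=-4 y_3=1
S(3/4) = 177/6016

y_0 = S_0(0) = a_0 = -5
y_1 = S_1(0) = a_1 = 3
y_2 = S_2(0) = a_2 = -4
y_3 = S_2(2) = 1
t_q=3/4 is in segment 0 (τ=3/4); S_0(τ)=177/6016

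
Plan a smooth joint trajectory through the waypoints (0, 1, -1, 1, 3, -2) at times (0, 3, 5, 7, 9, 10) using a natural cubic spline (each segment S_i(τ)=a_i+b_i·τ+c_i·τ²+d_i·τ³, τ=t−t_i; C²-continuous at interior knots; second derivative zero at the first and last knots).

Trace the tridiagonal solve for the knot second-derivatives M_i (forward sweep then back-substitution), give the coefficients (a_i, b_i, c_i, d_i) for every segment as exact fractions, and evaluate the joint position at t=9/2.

  seg 0: a=0 b=256/291 c=0 d=-53/873
  seg 1: a=1 b=-221/291 c=-53/97 d=62/291
  seg 2: a=-1 b=-113/291 c=71/97 d=-11/582
  seg 3: a=1 b=673/291 c=60/97 d=-371/582
  seg 4: a=3 b=-833/291 c=-311/97 d=311/291
S(9/2) = -63/97

Δ: Δ0=1/3, Δ1=-1, Δ2=1, Δ3=1, Δ4=-5
row 1: diag=10, rhs=-8; c'=1/5, d'=-4/5
row 2: denom=8−2·1/5=38/5; d'=(12−2·-4/5)/(38/5)=34/19
row 3: denom=8−2·5/19=142/19; d'=(0−2·34/19)/(142/19)=-34/71
row 4: denom=6−2·19/71=388/71; d'=(-36−2·-34/71)/(388/71)=-622/97
back: M4=-622/97
back: M3=-34/71−19/71·-622/97=120/97
back: M2=34/19−5/19·120/97=142/97
back: M1=-4/5−1/5·142/97=-106/97
M: M0=0, M1=-106/97, M2=142/97, M3=120/97, M4=-622/97, M5=0
seg 0: a=0, c=M0/2=0, d=(M1−M0)/(6·3)=-53/873, b=Δ0−h0·(2M0+M1)/6=256/291
seg 1: a=1, c=M1/2=-53/97, d=(M2−M1)/(6·2)=62/291, b=Δ1−h1·(2M1+M2)/6=-221/291
seg 2: a=-1, c=M2/2=71/97, d=(M3−M2)/(6·2)=-11/582, b=Δ2−h2·(2M2+M3)/6=-113/291
seg 3: a=1, c=M3/2=60/97, d=(M4−M3)/(6·2)=-371/582, b=Δ3−h3·(2M3+M4)/6=673/291
seg 4: a=3, c=M4/2=-311/97, d=(M5−M4)/(6·1)=311/291, b=Δ4−h4·(2M4+M5)/6=-833/291
t_q=9/2 → seg 1, τ=3/2; S=1+-221/291·τ+-53/97·τ²+62/291·τ³=-63/97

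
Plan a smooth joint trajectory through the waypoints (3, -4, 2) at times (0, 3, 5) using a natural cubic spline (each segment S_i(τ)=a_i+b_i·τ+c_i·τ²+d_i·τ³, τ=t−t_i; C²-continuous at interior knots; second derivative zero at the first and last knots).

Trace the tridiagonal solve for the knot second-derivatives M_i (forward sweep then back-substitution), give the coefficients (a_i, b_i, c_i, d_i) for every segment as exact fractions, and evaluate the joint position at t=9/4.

  seg 0: a=3 b=-59/15 c=0 d=8/45
  seg 1: a=-4 b=13/15 c=8/5 d=-4/15
S(9/4) = -153/40

Δ: Δ0=-7/3, Δ1=3
row 1: diag=10, rhs=32; c'=1/5, d'=16/5
back: M1=16/5
M: M0=0, M1=16/5, M2=0
seg 0: a=3, c=M0/2=0, d=(M1−M0)/(6·3)=8/45, b=Δ0−h0·(2M0+M1)/6=-59/15
seg 1: a=-4, c=M1/2=8/5, d=(M2−M1)/(6·2)=-4/15, b=Δ1−h1·(2M1+M2)/6=13/15
t_q=9/4 → seg 0, τ=9/4; S=3+-59/15·τ+0·τ²+8/45·τ³=-153/40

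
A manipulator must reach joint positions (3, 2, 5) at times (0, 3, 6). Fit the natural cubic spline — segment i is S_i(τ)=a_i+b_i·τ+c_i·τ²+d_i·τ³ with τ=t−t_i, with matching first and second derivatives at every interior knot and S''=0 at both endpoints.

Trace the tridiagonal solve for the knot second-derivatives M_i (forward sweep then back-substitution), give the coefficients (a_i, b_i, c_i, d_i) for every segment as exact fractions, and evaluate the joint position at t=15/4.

  seg 0: a=3 b=-2/3 c=0 d=1/27
  seg 1: a=2 b=1/3 c=1/3 d=-1/27
S(15/4) = 155/64

Δ: Δ0=-1/3, Δ1=1
row 1: diag=12, rhs=8; c'=1/4, d'=2/3
back: M1=2/3
M: M0=0, M1=2/3, M2=0
seg 0: a=3, c=M0/2=0, d=(M1−M0)/(6·3)=1/27, b=Δ0−h0·(2M0+M1)/6=-2/3
seg 1: a=2, c=M1/2=1/3, d=(M2−M1)/(6·3)=-1/27, b=Δ1−h1·(2M1+M2)/6=1/3
t_q=15/4 → seg 1, τ=3/4; S=2+1/3·τ+1/3·τ²+-1/27·τ³=155/64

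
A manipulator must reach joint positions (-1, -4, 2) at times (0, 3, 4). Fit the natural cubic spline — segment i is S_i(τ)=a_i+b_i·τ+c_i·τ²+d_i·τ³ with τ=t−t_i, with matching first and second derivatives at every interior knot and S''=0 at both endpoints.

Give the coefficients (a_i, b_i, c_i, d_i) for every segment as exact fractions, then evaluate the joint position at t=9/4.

  seg 0: a=-1 b=-29/8 c=0 d=7/24
  seg 1: a=-4 b=17/4 c=21/8 d=-7/8
S(9/4) = -2987/512

Δ: Δ0=-1, Δ1=6
row 1: diag=8, rhs=42; c'=1/8, d'=21/4
back: M1=21/4
M: M0=0, M1=21/4, M2=0
seg 0: a=-1, c=M0/2=0, d=(M1−M0)/(6·3)=7/24, b=Δ0−h0·(2M0+M1)/6=-29/8
seg 1: a=-4, c=M1/2=21/8, d=(M2−M1)/(6·1)=-7/8, b=Δ1−h1·(2M1+M2)/6=17/4
t_q=9/4 → seg 0, τ=9/4; S=-1+-29/8·τ+0·τ²+7/24·τ³=-2987/512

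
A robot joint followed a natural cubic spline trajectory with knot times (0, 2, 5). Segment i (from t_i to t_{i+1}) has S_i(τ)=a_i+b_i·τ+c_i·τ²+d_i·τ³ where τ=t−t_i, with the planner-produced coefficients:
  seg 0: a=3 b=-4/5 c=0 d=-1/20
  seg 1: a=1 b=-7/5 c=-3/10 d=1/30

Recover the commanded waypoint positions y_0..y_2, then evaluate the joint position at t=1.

y_0=3 y_1=1 y_2=-5
S(1) = 43/20

y_0 = S_0(0) = a_0 = 3
y_1 = S_1(0) = a_1 = 1
y_2 = S_1(3) = -5
t_q=1 is in segment 0 (τ=1); S_0(τ)=43/20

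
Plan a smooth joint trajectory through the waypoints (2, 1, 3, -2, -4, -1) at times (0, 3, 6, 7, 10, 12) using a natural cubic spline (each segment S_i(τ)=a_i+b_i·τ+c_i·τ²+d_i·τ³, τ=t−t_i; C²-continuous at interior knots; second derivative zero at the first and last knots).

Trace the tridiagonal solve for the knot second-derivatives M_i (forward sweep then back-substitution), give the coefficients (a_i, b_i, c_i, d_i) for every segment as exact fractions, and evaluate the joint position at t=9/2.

Δ: Δ0=-1/3, Δ1=2/3, Δ2=-5, Δ3=-2/3, Δ4=3/2
row 1: diag=12, rhs=6; c'=1/4, d'=1/2
row 2: denom=8−3·1/4=29/4; d'=(-34−3·1/2)/(29/4)=-142/29
row 3: denom=8−1·4/29=228/29; d'=(26−1·-142/29)/(228/29)=224/57
row 4: denom=10−3·29/76=673/76; d'=(13−3·224/57)/(673/76)=92/673
back: M4=92/673
back: M3=224/57−29/76·92/673=7829/2019
back: M2=-142/29−4/29·7829/2019=-10966/2019
back: M1=1/2−1/4·-10966/2019=3751/2019
M: M0=0, M1=3751/2019, M2=-10966/2019, M3=7829/2019, M4=92/673, M5=0
seg 0: a=2, c=M0/2=0, d=(M1−M0)/(6·3)=3751/36342, b=Δ0−h0·(2M0+M1)/6=-1699/1346
seg 1: a=1, c=M1/2=3751/4038, d=(M2−M1)/(6·3)=-14717/36342, b=Δ1−h1·(2M1+M2)/6=1026/673
seg 2: a=3, c=M2/2=-5483/2019, d=(M3−M2)/(6·1)=6265/4038, b=Δ2−h2·(2M2+M3)/6=-5163/1346
seg 3: a=-2, c=M3/2=7829/4038, d=(M4−M3)/(6·3)=-7553/36342, b=Δ3−h3·(2M3+M4)/6=-9313/2019
seg 4: a=-4, c=M4/2=46/673, d=(M5−M4)/(6·2)=-23/2019, b=Δ4−h4·(2M4+M5)/6=5689/4038
t_q=9/2 → seg 1, τ=3/2; S=1+1026/673·τ+3751/4038·τ²+-14717/36342·τ³=43181/10768

  seg 0: a=2 b=-1699/1346 c=0 d=3751/36342
  seg 1: a=1 b=1026/673 c=3751/4038 d=-14717/36342
  seg 2: a=3 b=-5163/1346 c=-5483/2019 d=6265/4038
  seg 3: a=-2 b=-9313/2019 c=7829/4038 d=-7553/36342
  seg 4: a=-4 b=5689/4038 c=46/673 d=-23/2019
S(9/2) = 43181/10768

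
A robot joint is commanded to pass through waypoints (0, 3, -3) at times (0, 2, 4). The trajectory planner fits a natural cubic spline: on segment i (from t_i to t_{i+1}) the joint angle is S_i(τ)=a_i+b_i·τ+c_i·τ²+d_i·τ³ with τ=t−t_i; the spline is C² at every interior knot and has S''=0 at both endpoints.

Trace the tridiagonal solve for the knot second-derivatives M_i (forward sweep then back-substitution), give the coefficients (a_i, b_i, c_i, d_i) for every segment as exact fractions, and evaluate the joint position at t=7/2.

  seg 0: a=0 b=21/8 c=0 d=-9/32
  seg 1: a=3 b=-3/4 c=-27/16 d=9/32
S(7/2) = -249/256

Δ: Δ0=3/2, Δ1=-3
row 1: diag=8, rhs=-27; c'=1/4, d'=-27/8
back: M1=-27/8
M: M0=0, M1=-27/8, M2=0
seg 0: a=0, c=M0/2=0, d=(M1−M0)/(6·2)=-9/32, b=Δ0−h0·(2M0+M1)/6=21/8
seg 1: a=3, c=M1/2=-27/16, d=(M2−M1)/(6·2)=9/32, b=Δ1−h1·(2M1+M2)/6=-3/4
t_q=7/2 → seg 1, τ=3/2; S=3+-3/4·τ+-27/16·τ²+9/32·τ³=-249/256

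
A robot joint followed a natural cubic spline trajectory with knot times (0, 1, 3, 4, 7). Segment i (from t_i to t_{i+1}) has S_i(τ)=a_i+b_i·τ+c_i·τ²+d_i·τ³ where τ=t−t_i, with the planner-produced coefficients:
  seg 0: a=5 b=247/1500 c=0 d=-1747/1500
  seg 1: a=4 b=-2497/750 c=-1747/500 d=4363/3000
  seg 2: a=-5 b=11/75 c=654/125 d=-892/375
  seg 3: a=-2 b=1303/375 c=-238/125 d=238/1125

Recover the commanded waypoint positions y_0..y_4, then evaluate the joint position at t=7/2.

y_0=5 y_1=4 y_2=-5 y_3=-2 y_4=-3
S(7/2) = -979/250

y_0 = S_0(0) = a_0 = 5
y_1 = S_1(0) = a_1 = 4
y_2 = S_2(0) = a_2 = -5
y_3 = S_3(0) = a_3 = -2
y_4 = S_3(3) = -3
t_q=7/2 is in segment 2 (τ=1/2); S_2(τ)=-979/250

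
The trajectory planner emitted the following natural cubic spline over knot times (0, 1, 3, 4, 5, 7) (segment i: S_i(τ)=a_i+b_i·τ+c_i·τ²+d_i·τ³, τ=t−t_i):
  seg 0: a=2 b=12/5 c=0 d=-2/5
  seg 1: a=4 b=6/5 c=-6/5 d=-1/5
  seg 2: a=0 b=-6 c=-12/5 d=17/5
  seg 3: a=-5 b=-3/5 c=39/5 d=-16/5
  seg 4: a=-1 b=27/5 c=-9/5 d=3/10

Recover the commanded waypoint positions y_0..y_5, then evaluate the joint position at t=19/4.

y_0 = S_0(0) = a_0 = 2
y_1 = S_1(0) = a_1 = 4
y_2 = S_2(0) = a_2 = 0
y_3 = S_3(0) = a_3 = -5
y_4 = S_4(0) = a_4 = -1
y_5 = S_4(2) = 5
t_q=19/4 is in segment 3 (τ=3/4); S_3(τ)=-193/80

y_0=2 y_1=4 y_2=0 y_3=-5 y_4=-1 y_5=5
S(19/4) = -193/80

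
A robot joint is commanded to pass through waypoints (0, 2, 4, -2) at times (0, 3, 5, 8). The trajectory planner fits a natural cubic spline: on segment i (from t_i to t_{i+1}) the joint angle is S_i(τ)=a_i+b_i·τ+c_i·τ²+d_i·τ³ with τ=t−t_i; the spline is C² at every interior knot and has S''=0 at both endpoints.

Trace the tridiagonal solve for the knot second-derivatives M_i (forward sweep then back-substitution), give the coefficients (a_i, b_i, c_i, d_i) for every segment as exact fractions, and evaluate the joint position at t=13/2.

  seg 0: a=0 b=3/8 c=0 d=7/216
  seg 1: a=2 b=5/4 c=7/24 d=-5/24
  seg 2: a=4 b=-1/12 c=-23/24 d=23/216
S(13/2) = 133/64

Δ: Δ0=2/3, Δ1=1, Δ2=-2
row 1: diag=10, rhs=2; c'=1/5, d'=1/5
row 2: denom=10−2·1/5=48/5; d'=(-18−2·1/5)/(48/5)=-23/12
back: M2=-23/12
back: M1=1/5−1/5·-23/12=7/12
M: M0=0, M1=7/12, M2=-23/12, M3=0
seg 0: a=0, c=M0/2=0, d=(M1−M0)/(6·3)=7/216, b=Δ0−h0·(2M0+M1)/6=3/8
seg 1: a=2, c=M1/2=7/24, d=(M2−M1)/(6·2)=-5/24, b=Δ1−h1·(2M1+M2)/6=5/4
seg 2: a=4, c=M2/2=-23/24, d=(M3−M2)/(6·3)=23/216, b=Δ2−h2·(2M2+M3)/6=-1/12
t_q=13/2 → seg 2, τ=3/2; S=4+-1/12·τ+-23/24·τ²+23/216·τ³=133/64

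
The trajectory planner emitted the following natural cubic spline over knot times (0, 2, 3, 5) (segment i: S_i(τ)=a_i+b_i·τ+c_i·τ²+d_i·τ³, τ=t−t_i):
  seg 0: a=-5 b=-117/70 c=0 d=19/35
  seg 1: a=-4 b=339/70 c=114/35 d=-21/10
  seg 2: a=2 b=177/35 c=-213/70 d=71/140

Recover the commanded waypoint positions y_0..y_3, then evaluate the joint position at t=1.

y_0=-5 y_1=-4 y_2=2 y_3=4
S(1) = -429/70

y_0 = S_0(0) = a_0 = -5
y_1 = S_1(0) = a_1 = -4
y_2 = S_2(0) = a_2 = 2
y_3 = S_2(2) = 4
t_q=1 is in segment 0 (τ=1); S_0(τ)=-429/70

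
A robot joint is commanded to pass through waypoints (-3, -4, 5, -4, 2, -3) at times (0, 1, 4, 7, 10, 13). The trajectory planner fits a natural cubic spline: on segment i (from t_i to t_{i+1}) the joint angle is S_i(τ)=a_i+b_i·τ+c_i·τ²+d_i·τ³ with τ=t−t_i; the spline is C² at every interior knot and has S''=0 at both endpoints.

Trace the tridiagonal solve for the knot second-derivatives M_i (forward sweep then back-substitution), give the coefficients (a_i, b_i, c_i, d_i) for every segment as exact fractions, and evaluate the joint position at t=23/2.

  seg 0: a=-3 b=-2222/1209 c=0 d=1013/1209
  seg 1: a=-4 b=817/1209 c=1013/403 d=-6307/10881
  seg 2: a=5 b=10/93 c=-3268/1209 d=6047/10881
  seg 3: a=-4 b=-1337/1209 c=2779/1209 d=-4582/10881
  seg 4: a=2 b=1591/1209 c=-601/403 d=601/3627
S(23/2) = 3797/3224

Δ: Δ0=-1, Δ1=3, Δ2=-3, Δ3=2, Δ4=-5/3
row 1: diag=8, rhs=24; c'=3/8, d'=3
row 2: denom=12−3·3/8=87/8; d'=(-36−3·3)/(87/8)=-120/29
row 3: denom=12−3·8/29=324/29; d'=(30−3·-120/29)/(324/29)=205/54
row 4: denom=12−3·29/108=403/36; d'=(-22−3·205/54)/(403/36)=-1202/403
back: M4=-1202/403
back: M3=205/54−29/108·-1202/403=5558/1209
back: M2=-120/29−8/29·5558/1209=-6536/1209
back: M1=3−3/8·-6536/1209=2026/403
M: M0=0, M1=2026/403, M2=-6536/1209, M3=5558/1209, M4=-1202/403, M5=0
seg 0: a=-3, c=M0/2=0, d=(M1−M0)/(6·1)=1013/1209, b=Δ0−h0·(2M0+M1)/6=-2222/1209
seg 1: a=-4, c=M1/2=1013/403, d=(M2−M1)/(6·3)=-6307/10881, b=Δ1−h1·(2M1+M2)/6=817/1209
seg 2: a=5, c=M2/2=-3268/1209, d=(M3−M2)/(6·3)=6047/10881, b=Δ2−h2·(2M2+M3)/6=10/93
seg 3: a=-4, c=M3/2=2779/1209, d=(M4−M3)/(6·3)=-4582/10881, b=Δ3−h3·(2M3+M4)/6=-1337/1209
seg 4: a=2, c=M4/2=-601/403, d=(M5−M4)/(6·3)=601/3627, b=Δ4−h4·(2M4+M5)/6=1591/1209
t_q=23/2 → seg 4, τ=3/2; S=2+1591/1209·τ+-601/403·τ²+601/3627·τ³=3797/3224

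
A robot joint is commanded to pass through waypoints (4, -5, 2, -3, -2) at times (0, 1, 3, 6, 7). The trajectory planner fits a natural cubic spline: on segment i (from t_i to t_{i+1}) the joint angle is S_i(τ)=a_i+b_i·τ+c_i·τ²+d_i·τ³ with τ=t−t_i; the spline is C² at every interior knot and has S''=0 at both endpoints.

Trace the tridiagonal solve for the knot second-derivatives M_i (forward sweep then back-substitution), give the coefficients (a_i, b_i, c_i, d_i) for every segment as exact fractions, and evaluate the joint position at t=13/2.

  seg 0: a=4 b=-27193/2364 c=0 d=5917/2364
  seg 1: a=-5 b=-4721/1182 c=5917/788 d=-8893/4728
  seg 2: a=2 b=2051/591 c=-744/197 d=1220/1773
  seg 3: a=-3 b=-361/591 c=476/197 d=-476/591
S(13/2) = -552/197

Δ: Δ0=-9, Δ1=7/2, Δ2=-5/3, Δ3=1
row 1: diag=6, rhs=75; c'=1/3, d'=25/2
row 2: denom=10−2·1/3=28/3; d'=(-31−2·25/2)/(28/3)=-6
row 3: denom=8−3·9/28=197/28; d'=(16−3·-6)/(197/28)=952/197
back: M3=952/197
back: M2=-6−9/28·952/197=-1488/197
back: M1=25/2−1/3·-1488/197=5917/394
M: M0=0, M1=5917/394, M2=-1488/197, M3=952/197, M4=0
seg 0: a=4, c=M0/2=0, d=(M1−M0)/(6·1)=5917/2364, b=Δ0−h0·(2M0+M1)/6=-27193/2364
seg 1: a=-5, c=M1/2=5917/788, d=(M2−M1)/(6·2)=-8893/4728, b=Δ1−h1·(2M1+M2)/6=-4721/1182
seg 2: a=2, c=M2/2=-744/197, d=(M3−M2)/(6·3)=1220/1773, b=Δ2−h2·(2M2+M3)/6=2051/591
seg 3: a=-3, c=M3/2=476/197, d=(M4−M3)/(6·1)=-476/591, b=Δ3−h3·(2M3+M4)/6=-361/591
t_q=13/2 → seg 3, τ=1/2; S=-3+-361/591·τ+476/197·τ²+-476/591·τ³=-552/197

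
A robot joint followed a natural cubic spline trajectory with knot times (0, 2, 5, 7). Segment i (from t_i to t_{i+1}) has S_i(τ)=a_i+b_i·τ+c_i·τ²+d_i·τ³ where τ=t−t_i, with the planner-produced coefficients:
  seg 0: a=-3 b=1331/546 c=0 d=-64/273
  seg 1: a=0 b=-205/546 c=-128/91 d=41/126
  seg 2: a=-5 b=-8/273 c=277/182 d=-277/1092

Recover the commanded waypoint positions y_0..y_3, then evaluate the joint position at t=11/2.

y_0=-3 y_1=0 y_2=-5 y_3=-1
S(11/2) = -1941/416

y_0 = S_0(0) = a_0 = -3
y_1 = S_1(0) = a_1 = 0
y_2 = S_2(0) = a_2 = -5
y_3 = S_2(2) = -1
t_q=11/2 is in segment 2 (τ=1/2); S_2(τ)=-1941/416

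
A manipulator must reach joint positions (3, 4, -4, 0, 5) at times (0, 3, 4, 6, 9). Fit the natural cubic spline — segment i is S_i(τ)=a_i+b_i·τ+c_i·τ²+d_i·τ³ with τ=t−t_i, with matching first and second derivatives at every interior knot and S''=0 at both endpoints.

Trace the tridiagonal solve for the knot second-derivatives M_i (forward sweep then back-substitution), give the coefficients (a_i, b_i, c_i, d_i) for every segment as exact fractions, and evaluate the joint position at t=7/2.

Δ: Δ0=1/3, Δ1=-8, Δ2=2, Δ3=5/3
row 1: diag=8, rhs=-50; c'=1/8, d'=-25/4
row 2: denom=6−1·1/8=47/8; d'=(60−1·-25/4)/(47/8)=530/47
row 3: denom=10−2·16/47=438/47; d'=(-2−2·530/47)/(438/47)=-577/219
back: M3=-577/219
back: M2=530/47−16/47·-577/219=2666/219
back: M1=-25/4−1/8·2666/219=-1702/219
M: M0=0, M1=-1702/219, M2=2666/219, M3=-577/219, M4=0
seg 0: a=3, c=M0/2=0, d=(M1−M0)/(6·3)=-851/1971, b=Δ0−h0·(2M0+M1)/6=308/73
seg 1: a=4, c=M1/2=-851/219, d=(M2−M1)/(6·1)=728/219, b=Δ1−h1·(2M1+M2)/6=-543/73
seg 2: a=-4, c=M2/2=1333/219, d=(M3−M2)/(6·2)=-1081/876, b=Δ2−h2·(2M2+M3)/6=-1147/219
seg 3: a=0, c=M3/2=-577/438, d=(M4−M3)/(6·3)=577/3942, b=Δ3−h3·(2M3+M4)/6=314/73
t_q=7/2 → seg 1, τ=1/2; S=4+-543/73·τ+-851/219·τ²+728/219·τ³=-241/876

  seg 0: a=3 b=308/73 c=0 d=-851/1971
  seg 1: a=4 b=-543/73 c=-851/219 d=728/219
  seg 2: a=-4 b=-1147/219 c=1333/219 d=-1081/876
  seg 3: a=0 b=314/73 c=-577/438 d=577/3942
S(7/2) = -241/876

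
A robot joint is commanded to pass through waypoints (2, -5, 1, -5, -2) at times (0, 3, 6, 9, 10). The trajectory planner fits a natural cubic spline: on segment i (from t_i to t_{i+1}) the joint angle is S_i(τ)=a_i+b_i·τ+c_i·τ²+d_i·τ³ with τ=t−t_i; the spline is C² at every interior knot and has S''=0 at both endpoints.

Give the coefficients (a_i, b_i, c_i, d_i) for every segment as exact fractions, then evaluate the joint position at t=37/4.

  seg 0: a=2 b=-637/162 c=0 d=259/1458
  seg 1: a=-5 b=70/81 c=259/162 d=-593/1458
  seg 2: a=1 b=-85/162 c=-167/81 d=763/1458
  seg 3: a=-5 b=100/81 c=143/54 d=-143/162
S(37/4) = -15689/3456

Δ: Δ0=-7/3, Δ1=2, Δ2=-2, Δ3=3
row 1: diag=12, rhs=26; c'=1/4, d'=13/6
row 2: denom=12−3·1/4=45/4; d'=(-24−3·13/6)/(45/4)=-122/45
row 3: denom=8−3·4/15=36/5; d'=(30−3·-122/45)/(36/5)=143/27
back: M3=143/27
back: M2=-122/45−4/15·143/27=-334/81
back: M1=13/6−1/4·-334/81=259/81
M: M0=0, M1=259/81, M2=-334/81, M3=143/27, M4=0
seg 0: a=2, c=M0/2=0, d=(M1−M0)/(6·3)=259/1458, b=Δ0−h0·(2M0+M1)/6=-637/162
seg 1: a=-5, c=M1/2=259/162, d=(M2−M1)/(6·3)=-593/1458, b=Δ1−h1·(2M1+M2)/6=70/81
seg 2: a=1, c=M2/2=-167/81, d=(M3−M2)/(6·3)=763/1458, b=Δ2−h2·(2M2+M3)/6=-85/162
seg 3: a=-5, c=M3/2=143/54, d=(M4−M3)/(6·1)=-143/162, b=Δ3−h3·(2M3+M4)/6=100/81
t_q=37/4 → seg 3, τ=1/4; S=-5+100/81·τ+143/54·τ²+-143/162·τ³=-15689/3456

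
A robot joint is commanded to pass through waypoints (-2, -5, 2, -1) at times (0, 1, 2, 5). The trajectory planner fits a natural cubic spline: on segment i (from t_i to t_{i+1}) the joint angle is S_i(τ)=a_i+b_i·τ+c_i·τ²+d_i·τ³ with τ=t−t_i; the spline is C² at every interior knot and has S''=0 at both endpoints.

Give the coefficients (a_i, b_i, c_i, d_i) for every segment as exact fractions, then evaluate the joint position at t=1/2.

Δ: Δ0=-3, Δ1=7, Δ2=-1
row 1: diag=4, rhs=60; c'=1/4, d'=15
row 2: denom=8−1·1/4=31/4; d'=(-48−1·15)/(31/4)=-252/31
back: M2=-252/31
back: M1=15−1/4·-252/31=528/31
M: M0=0, M1=528/31, M2=-252/31, M3=0
seg 0: a=-2, c=M0/2=0, d=(M1−M0)/(6·1)=88/31, b=Δ0−h0·(2M0+M1)/6=-181/31
seg 1: a=-5, c=M1/2=264/31, d=(M2−M1)/(6·1)=-130/31, b=Δ1−h1·(2M1+M2)/6=83/31
seg 2: a=2, c=M2/2=-126/31, d=(M3−M2)/(6·3)=14/31, b=Δ2−h2·(2M2+M3)/6=221/31
t_q=1/2 → seg 0, τ=1/2; S=-2+-181/31·τ+0·τ²+88/31·τ³=-283/62

  seg 0: a=-2 b=-181/31 c=0 d=88/31
  seg 1: a=-5 b=83/31 c=264/31 d=-130/31
  seg 2: a=2 b=221/31 c=-126/31 d=14/31
S(1/2) = -283/62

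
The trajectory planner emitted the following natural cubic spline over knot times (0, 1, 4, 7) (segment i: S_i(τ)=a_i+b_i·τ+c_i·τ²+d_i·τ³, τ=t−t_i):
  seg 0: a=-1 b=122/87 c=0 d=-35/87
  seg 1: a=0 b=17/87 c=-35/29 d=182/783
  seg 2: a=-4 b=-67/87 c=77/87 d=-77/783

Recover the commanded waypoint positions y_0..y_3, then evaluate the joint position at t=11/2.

y_0=-1 y_1=0 y_2=-4 y_3=-1
S(11/2) = -811/232

y_0 = S_0(0) = a_0 = -1
y_1 = S_1(0) = a_1 = 0
y_2 = S_2(0) = a_2 = -4
y_3 = S_2(3) = -1
t_q=11/2 is in segment 2 (τ=3/2); S_2(τ)=-811/232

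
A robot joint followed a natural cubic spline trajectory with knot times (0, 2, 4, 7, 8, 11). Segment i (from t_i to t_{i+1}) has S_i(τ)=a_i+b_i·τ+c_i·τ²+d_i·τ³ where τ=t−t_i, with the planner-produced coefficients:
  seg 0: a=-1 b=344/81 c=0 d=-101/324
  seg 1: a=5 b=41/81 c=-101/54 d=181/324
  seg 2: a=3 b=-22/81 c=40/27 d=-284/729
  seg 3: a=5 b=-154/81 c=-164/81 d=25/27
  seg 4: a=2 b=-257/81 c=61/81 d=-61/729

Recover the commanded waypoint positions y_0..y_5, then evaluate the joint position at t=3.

y_0 = S_0(0) = a_0 = -1
y_1 = S_1(0) = a_1 = 5
y_2 = S_2(0) = a_2 = 3
y_3 = S_3(0) = a_3 = 5
y_4 = S_4(0) = a_4 = 2
y_5 = S_4(3) = -3
t_q=3 is in segment 1 (τ=1); S_1(τ)=151/36

y_0=-1 y_1=5 y_2=3 y_3=5 y_4=2 y_5=-3
S(3) = 151/36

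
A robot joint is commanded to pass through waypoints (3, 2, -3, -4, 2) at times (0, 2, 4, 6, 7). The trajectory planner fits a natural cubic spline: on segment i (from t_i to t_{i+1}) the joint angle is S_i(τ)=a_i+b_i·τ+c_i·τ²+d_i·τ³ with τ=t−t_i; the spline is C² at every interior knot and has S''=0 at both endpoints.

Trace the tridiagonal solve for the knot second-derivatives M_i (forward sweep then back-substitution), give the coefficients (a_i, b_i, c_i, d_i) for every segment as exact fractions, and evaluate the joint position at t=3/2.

  seg 0: a=3 b=1/41 c=0 d=-43/328
  seg 1: a=2 b=-127/82 c=-129/164 d=51/328
  seg 2: a=-3 b=-116/41 c=6/41 d=167/328
  seg 3: a=-4 b=317/82 c=525/164 d=-175/164
S(3/2) = 6807/2624

Δ: Δ0=-1/2, Δ1=-5/2, Δ2=-1/2, Δ3=6
row 1: diag=8, rhs=-12; c'=1/4, d'=-3/2
row 2: denom=8−2·1/4=15/2; d'=(12−2·-3/2)/(15/2)=2
row 3: denom=6−2·4/15=82/15; d'=(39−2·2)/(82/15)=525/82
back: M3=525/82
back: M2=2−4/15·525/82=12/41
back: M1=-3/2−1/4·12/41=-129/82
M: M0=0, M1=-129/82, M2=12/41, M3=525/82, M4=0
seg 0: a=3, c=M0/2=0, d=(M1−M0)/(6·2)=-43/328, b=Δ0−h0·(2M0+M1)/6=1/41
seg 1: a=2, c=M1/2=-129/164, d=(M2−M1)/(6·2)=51/328, b=Δ1−h1·(2M1+M2)/6=-127/82
seg 2: a=-3, c=M2/2=6/41, d=(M3−M2)/(6·2)=167/328, b=Δ2−h2·(2M2+M3)/6=-116/41
seg 3: a=-4, c=M3/2=525/164, d=(M4−M3)/(6·1)=-175/164, b=Δ3−h3·(2M3+M4)/6=317/82
t_q=3/2 → seg 0, τ=3/2; S=3+1/41·τ+0·τ²+-43/328·τ³=6807/2624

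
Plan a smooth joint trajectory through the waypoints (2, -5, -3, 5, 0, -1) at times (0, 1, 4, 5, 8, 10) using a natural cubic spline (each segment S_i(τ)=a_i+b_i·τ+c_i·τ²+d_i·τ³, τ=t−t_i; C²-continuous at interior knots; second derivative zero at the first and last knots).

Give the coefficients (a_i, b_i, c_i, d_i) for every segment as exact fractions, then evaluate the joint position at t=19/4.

  seg 0: a=2 b=-58381/7650 c=0 d=4831/7650
  seg 1: a=-5 b=-21944/3825 c=4831/2550 d=5509/68850
  seg 2: a=-3 b=59597/7650 c=10001/3825 d=-6133/2550
  seg 3: a=5 b=1306/225 c=-7039/1530 d=48431/68850
  seg 4: a=0 b=-21473/7650 c=2206/1275 d=-1103/3825
S(19/4) = 107677/32640

Δ: Δ0=-7, Δ1=2/3, Δ2=8, Δ3=-5/3, Δ4=-1/2
row 1: diag=8, rhs=46; c'=3/8, d'=23/4
row 2: denom=8−3·3/8=55/8; d'=(44−3·23/4)/(55/8)=214/55
row 3: denom=8−1·8/55=432/55; d'=(-58−1·214/55)/(432/55)=-851/108
row 4: denom=10−3·55/144=425/48; d'=(7−3·-851/108)/(425/48)=4412/1275
back: M4=4412/1275
back: M3=-851/108−55/144·4412/1275=-7039/765
back: M2=214/55−8/55·-7039/765=20002/3825
back: M1=23/4−3/8·20002/3825=4831/1275
M: M0=0, M1=4831/1275, M2=20002/3825, M3=-7039/765, M4=4412/1275, M5=0
seg 0: a=2, c=M0/2=0, d=(M1−M0)/(6·1)=4831/7650, b=Δ0−h0·(2M0+M1)/6=-58381/7650
seg 1: a=-5, c=M1/2=4831/2550, d=(M2−M1)/(6·3)=5509/68850, b=Δ1−h1·(2M1+M2)/6=-21944/3825
seg 2: a=-3, c=M2/2=10001/3825, d=(M3−M2)/(6·1)=-6133/2550, b=Δ2−h2·(2M2+M3)/6=59597/7650
seg 3: a=5, c=M3/2=-7039/1530, d=(M4−M3)/(6·3)=48431/68850, b=Δ3−h3·(2M3+M4)/6=1306/225
seg 4: a=0, c=M4/2=2206/1275, d=(M5−M4)/(6·2)=-1103/3825, b=Δ4−h4·(2M4+M5)/6=-21473/7650
t_q=19/4 → seg 2, τ=3/4; S=-3+59597/7650·τ+10001/3825·τ²+-6133/2550·τ³=107677/32640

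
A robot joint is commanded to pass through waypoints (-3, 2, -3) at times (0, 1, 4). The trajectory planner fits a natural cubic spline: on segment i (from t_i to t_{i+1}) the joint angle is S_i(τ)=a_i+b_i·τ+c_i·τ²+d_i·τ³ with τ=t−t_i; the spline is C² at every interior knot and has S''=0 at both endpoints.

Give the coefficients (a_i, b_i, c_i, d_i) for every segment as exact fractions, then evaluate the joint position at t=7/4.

Δ: Δ0=5, Δ1=-5/3
row 1: diag=8, rhs=-40; c'=3/8, d'=-5
back: M1=-5
M: M0=0, M1=-5, M2=0
seg 0: a=-3, c=M0/2=0, d=(M1−M0)/(6·1)=-5/6, b=Δ0−h0·(2M0+M1)/6=35/6
seg 1: a=2, c=M1/2=-5/2, d=(M2−M1)/(6·3)=5/18, b=Δ1−h1·(2M1+M2)/6=10/3
t_q=7/4 → seg 1, τ=3/4; S=2+10/3·τ+-5/2·τ²+5/18·τ³=411/128

  seg 0: a=-3 b=35/6 c=0 d=-5/6
  seg 1: a=2 b=10/3 c=-5/2 d=5/18
S(7/4) = 411/128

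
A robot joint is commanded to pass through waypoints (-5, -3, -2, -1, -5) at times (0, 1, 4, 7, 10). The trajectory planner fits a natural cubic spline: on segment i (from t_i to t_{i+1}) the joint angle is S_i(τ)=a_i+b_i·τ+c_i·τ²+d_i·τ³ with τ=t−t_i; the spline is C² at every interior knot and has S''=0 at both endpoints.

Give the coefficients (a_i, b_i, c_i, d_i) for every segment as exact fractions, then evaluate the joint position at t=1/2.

Δ: Δ0=2, Δ1=1/3, Δ2=1/3, Δ3=-4/3
row 1: diag=8, rhs=-10; c'=3/8, d'=-5/4
row 2: denom=12−3·3/8=87/8; d'=(0−3·-5/4)/(87/8)=10/29
row 3: denom=12−3·8/29=324/29; d'=(-10−3·10/29)/(324/29)=-80/81
back: M3=-80/81
back: M2=10/29−8/29·-80/81=50/81
back: M1=-5/4−3/8·50/81=-40/27
M: M0=0, M1=-40/27, M2=50/81, M3=-80/81, M4=0
seg 0: a=-5, c=M0/2=0, d=(M1−M0)/(6·1)=-20/81, b=Δ0−h0·(2M0+M1)/6=182/81
seg 1: a=-3, c=M1/2=-20/27, d=(M2−M1)/(6·3)=85/729, b=Δ1−h1·(2M1+M2)/6=122/81
seg 2: a=-2, c=M2/2=25/81, d=(M3−M2)/(6·3)=-65/729, b=Δ2−h2·(2M2+M3)/6=17/81
seg 3: a=-1, c=M3/2=-40/81, d=(M4−M3)/(6·3)=40/729, b=Δ3−h3·(2M3+M4)/6=-28/81
t_q=1/2 → seg 0, τ=1/2; S=-5+182/81·τ+0·τ²+-20/81·τ³=-211/54

  seg 0: a=-5 b=182/81 c=0 d=-20/81
  seg 1: a=-3 b=122/81 c=-20/27 d=85/729
  seg 2: a=-2 b=17/81 c=25/81 d=-65/729
  seg 3: a=-1 b=-28/81 c=-40/81 d=40/729
S(1/2) = -211/54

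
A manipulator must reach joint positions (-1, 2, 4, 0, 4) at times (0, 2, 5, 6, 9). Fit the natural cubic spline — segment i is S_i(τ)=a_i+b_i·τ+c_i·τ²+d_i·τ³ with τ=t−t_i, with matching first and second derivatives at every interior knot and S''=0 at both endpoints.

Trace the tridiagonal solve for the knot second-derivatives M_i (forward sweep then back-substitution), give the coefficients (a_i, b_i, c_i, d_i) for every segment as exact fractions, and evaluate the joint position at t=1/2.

Δ: Δ0=3/2, Δ1=2/3, Δ2=-4, Δ3=4/3
row 1: diag=10, rhs=-5; c'=3/10, d'=-1/2
row 2: denom=8−3·3/10=71/10; d'=(-28−3·-1/2)/(71/10)=-265/71
row 3: denom=8−1·10/71=558/71; d'=(32−1·-265/71)/(558/71)=2537/558
back: M3=2537/558
back: M2=-265/71−10/71·2537/558=-1220/279
back: M1=-1/2−3/10·-1220/279=151/186
M: M0=0, M1=151/186, M2=-1220/279, M3=2537/558, M4=0
seg 0: a=-1, c=M0/2=0, d=(M1−M0)/(6·2)=151/2232, b=Δ0−h0·(2M0+M1)/6=343/279
seg 1: a=2, c=M1/2=151/372, d=(M2−M1)/(6·3)=-2893/10044, b=Δ1−h1·(2M1+M2)/6=1139/558
seg 2: a=4, c=M2/2=-610/279, d=(M3−M2)/(6·1)=553/372, b=Δ2−h2·(2M2+M3)/6=-3683/1116
seg 3: a=0, c=M3/2=2537/1116, d=(M4−M3)/(6·3)=-2537/10044, b=Δ3−h3·(2M3+M4)/6=-1793/558
t_q=1/2 → seg 0, τ=1/2; S=-1+343/279·τ+0·τ²+151/2232·τ³=-2243/5952

  seg 0: a=-1 b=343/279 c=0 d=151/2232
  seg 1: a=2 b=1139/558 c=151/372 d=-2893/10044
  seg 2: a=4 b=-3683/1116 c=-610/279 d=553/372
  seg 3: a=0 b=-1793/558 c=2537/1116 d=-2537/10044
S(1/2) = -2243/5952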